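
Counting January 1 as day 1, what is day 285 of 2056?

11 October 2056

January has 31 days (285 − 31 = 254 remain).
February has 29 days (254 − 29 = 225 remain).
March has 31 days (225 − 31 = 194 remain).
April has 30 days (194 − 30 = 164 remain).
May has 31 days (164 − 31 = 133 remain).
June has 30 days (133 − 30 = 103 remain).
July has 31 days (103 − 31 = 72 remain).
August has 31 days (72 − 31 = 41 remain).
September has 30 days (41 − 30 = 11 remain).
11 into October → October 11.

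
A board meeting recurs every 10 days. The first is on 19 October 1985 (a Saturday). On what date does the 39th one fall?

3 November 1986

The 39th occurrence is 38 intervals after the first: 38 × 10 = 380 days after 19 October 1985.
October has 31 days — 12 days to the end of October leaves 368.
November has 30 days (338 left).
December has 31 days (307 left).
January has 31 days (276 left).
February has 28 days (248 left).
March has 31 days (217 left).
April has 30 days (187 left).
May has 31 days (156 left).
June has 30 days (126 left).
July has 31 days (95 left).
August has 31 days (64 left).
September has 30 days (34 left).
October has 31 days (3 left).
3 days into November → 3 November 1986.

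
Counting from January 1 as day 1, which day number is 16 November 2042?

Days in months before November: 31 + 28 + 31 + 30 + 31 + 30 + 31 + 31 + 30 + 31 = 304.
Plus 16 days into November → day 320.

320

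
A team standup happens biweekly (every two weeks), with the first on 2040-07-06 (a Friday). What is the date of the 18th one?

The 18th occurrence is 17 intervals after the first: 17 × 14 = 238 days after 2040-07-06.
July has 31 days — 25 days to the end of July leaves 213.
August has 31 days (182 left).
September has 30 days (152 left).
October has 31 days (121 left).
November has 30 days (91 left).
December has 31 days (60 left).
January has 31 days (29 left).
February has 28 days (1 left).
1 day into March → 2041-03-01.

2041-03-01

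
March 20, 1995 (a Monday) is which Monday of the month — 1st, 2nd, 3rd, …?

Day 20 falls in week ⌈20/7⌉ of the month.
Days 1–7 hold the 1st Monday, 8–14 the 2nd, 15–21 the 3rd, 22–28 the 4th, 29–31 the 5th.
20 is in the range for the 3rd.

3rd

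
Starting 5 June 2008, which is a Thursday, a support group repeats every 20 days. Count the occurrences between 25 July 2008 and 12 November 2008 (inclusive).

Occurrences land 20·i days after 5 June 2008 for i = 0, 1, 2, …
25 July 2008 is 50 days after the start; 50 ÷ 20 = 2 remainder 10; since the remainder is 10, round up to i = 3. First occurrence in the window: #4 on 4 August 2008 (3×20 = 60 days in).
12 November 2008 is 160 days after the start; 160 ÷ 20 = 8 remainder 0. Last occurrence in the window: #9 on 12 November 2008.
Occurrences #4 through #9: 6 in total.

6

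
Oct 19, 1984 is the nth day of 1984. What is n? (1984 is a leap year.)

293

Days in months before Oct: 31 + 29 + 31 + 30 + 31 + 30 + 31 + 31 + 30 = 274.
Plus 19 days into Oct → day 293.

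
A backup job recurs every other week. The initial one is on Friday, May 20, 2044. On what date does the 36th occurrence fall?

The 36th occurrence is 35 intervals after the first: 35 × 14 = 490 days after May 20, 2044.
May has 31 days — 11 days to the end of May leaves 479.
From end of May to end of 2044 is 214 days (265 left).
Jan has 31 days (234 left).
Feb has 28 days (206 left).
Mar has 31 days (175 left).
Apr has 30 days (145 left).
May has 31 days (114 left).
Jun has 30 days (84 left).
Jul has 31 days (53 left).
Aug has 31 days (22 left).
22 days into Sep → Sep 22, 2045.

Sep 22, 2045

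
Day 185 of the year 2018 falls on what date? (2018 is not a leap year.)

January has 31 days (185 − 31 = 154 remain).
February has 28 days (154 − 28 = 126 remain).
March has 31 days (126 − 31 = 95 remain).
April has 30 days (95 − 30 = 65 remain).
May has 31 days (65 − 31 = 34 remain).
June has 30 days (34 − 30 = 4 remain).
4 into July → July 4.

4 July 2018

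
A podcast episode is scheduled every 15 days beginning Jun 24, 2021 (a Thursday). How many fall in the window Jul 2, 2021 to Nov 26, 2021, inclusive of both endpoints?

10

Occurrences land 15·i days after Jun 24, 2021 for i = 0, 1, 2, …
Jul 2, 2021 is 8 days after the start; 8 ÷ 15 = 0 remainder 8; since the remainder is 8, round up to i = 1. First occurrence in the window: #2 on Jul 9, 2021 (1×15 = 15 days in).
Nov 26, 2021 is 155 days after the start; 155 ÷ 15 = 10 remainder 5. Last occurrence in the window: #11 on Nov 21, 2021.
Occurrences #2 through #11: 10 in total.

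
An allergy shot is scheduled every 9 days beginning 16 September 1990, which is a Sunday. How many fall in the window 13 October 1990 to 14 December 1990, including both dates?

7

Occurrences land 9·i days after 16 September 1990 for i = 0, 1, 2, …
13 October 1990 is 27 days after the start; 27 ÷ 9 = 3 remainder 0. First occurrence in the window: #4 on 13 October 1990 (3×9 = 27 days in).
14 December 1990 is 89 days after the start; 89 ÷ 9 = 9 remainder 8. Last occurrence in the window: #10 on 6 December 1990.
Occurrences #4 through #10: 7 in total.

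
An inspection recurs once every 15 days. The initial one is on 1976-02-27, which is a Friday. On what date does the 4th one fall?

1976-04-12

The 4th occurrence is 3 intervals after the first: 3 × 15 = 45 days after 1976-02-27.
February has 29 days — 2 days to the end of February leaves 43.
March has 31 days (12 left).
12 days into April → 1976-04-12.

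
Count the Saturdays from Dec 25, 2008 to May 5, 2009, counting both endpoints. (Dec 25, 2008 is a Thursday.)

Dec 25, 2008 is a Thursday; the first Saturday on or after it is Dec 27, 2008 (2 days later).
From Dec 27, 2008 to May 5, 2009: 4 + 31 + 28 + 31 + 30 + 5 = 129 days (rest of Dec, Jan, Feb, Mar, Apr, May).
129 ÷ 7 = 18 full weeks with remainder 3, so 18 more Saturdays after the first → 19.

19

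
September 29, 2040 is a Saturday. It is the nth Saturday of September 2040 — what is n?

Day 29 falls in week ⌈29/7⌉ of the month.
Days 1–7 hold the 1st Saturday, 8–14 the 2nd, 15–21 the 3rd, 22–28 the 4th, 29–31 the 5th.
29 is in the range for the 5th.

5th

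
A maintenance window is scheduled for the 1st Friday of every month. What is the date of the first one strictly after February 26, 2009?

March 6, 2009

February 2009 starts on a Sunday, so its 1st Friday is February 6, 2009 (5 days in).
That is not after February 26, 2009, so look at March 2009.
March 2009 starts on a Sunday, so its 1st Friday is March 6, 2009 (5 days in).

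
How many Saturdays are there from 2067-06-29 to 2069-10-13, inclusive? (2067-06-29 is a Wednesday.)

120

2067-06-29 is a Wednesday; the first Saturday on or after it is 2067-07-02 (3 days later).
From 2067-07-02 to 2069-10-13: 182 + 366 + 286 = 834 days (rest of 2067, 2068, to 2069-10-13 in 2069).
834 ÷ 7 = 119 full weeks with remainder 1, so 119 more Saturdays after the first → 120.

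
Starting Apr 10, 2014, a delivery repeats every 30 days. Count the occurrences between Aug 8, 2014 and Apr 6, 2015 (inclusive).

9

Occurrences land 30·i days after Apr 10, 2014 for i = 0, 1, 2, …
Aug 8, 2014 is 120 days after the start; 120 ÷ 30 = 4 remainder 0. First occurrence in the window: #5 on Aug 8, 2014 (4×30 = 120 days in).
Apr 6, 2015 is 361 days after the start; 361 ÷ 30 = 12 remainder 1. Last occurrence in the window: #13 on Apr 5, 2015.
Occurrences #5 through #13: 9 in total.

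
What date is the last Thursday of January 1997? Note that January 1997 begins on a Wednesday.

January 1997 begins on a Wednesday, so the first Thursday is January 2 (1 day later).
January 1997 has 31 days. Adding weeks: 2, 9, 16, 23, 30 — the last one ≤ 31 is the 30th.

1997-01-30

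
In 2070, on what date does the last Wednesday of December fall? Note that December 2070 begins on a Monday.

31 December 2070

December 2070 begins on a Monday, so the first Wednesday is December 3 (2 days later).
December 2070 has 31 days. Adding weeks: 3, 10, 17, 24, 31 — the last one ≤ 31 is the 31st.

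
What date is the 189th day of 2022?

2022-07-08

January has 31 days (189 − 31 = 158 remain).
February has 28 days (158 − 28 = 130 remain).
March has 31 days (130 − 31 = 99 remain).
April has 30 days (99 − 30 = 69 remain).
May has 31 days (69 − 31 = 38 remain).
June has 30 days (38 − 30 = 8 remain).
8 into July → July 8.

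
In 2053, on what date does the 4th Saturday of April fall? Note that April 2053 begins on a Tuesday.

April 2053 begins on a Tuesday, so the first Saturday is April 5 (4 days later).
The 4th Saturday is 3 weeks later: 5 + 21 = 26.

2053-04-26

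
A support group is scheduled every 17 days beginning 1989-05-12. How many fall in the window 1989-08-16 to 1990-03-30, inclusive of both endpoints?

13

Occurrences land 17·i days after 1989-05-12 for i = 0, 1, 2, …
1989-08-16 is 96 days after the start; 96 ÷ 17 = 5 remainder 11; since the remainder is 11, round up to i = 6. First occurrence in the window: #7 on 1989-08-22 (6×17 = 102 days in).
1990-03-30 is 322 days after the start; 322 ÷ 17 = 18 remainder 16. Last occurrence in the window: #19 on 1990-03-14.
Occurrences #7 through #19: 13 in total.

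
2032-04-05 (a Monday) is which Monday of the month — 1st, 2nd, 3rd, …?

1st

Day 5 falls in week ⌈5/7⌉ of the month.
Days 1–7 hold the 1st Monday, 8–14 the 2nd, 15–21 the 3rd, 22–28 the 4th, 29–31 the 5th.
5 is in the range for the 1st.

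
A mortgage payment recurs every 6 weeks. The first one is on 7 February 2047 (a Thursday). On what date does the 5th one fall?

25 July 2047

The 5th occurrence is 4 intervals after the first: 4 × 42 = 168 days after 7 February 2047.
February has 28 days — 21 days to the end of February leaves 147.
March has 31 days (116 left).
April has 30 days (86 left).
May has 31 days (55 left).
June has 30 days (25 left).
25 days into July → 25 July 2047.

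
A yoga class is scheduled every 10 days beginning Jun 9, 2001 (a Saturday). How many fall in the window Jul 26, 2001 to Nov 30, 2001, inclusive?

13

Occurrences land 10·i days after Jun 9, 2001 for i = 0, 1, 2, …
Jul 26, 2001 is 47 days after the start; 47 ÷ 10 = 4 remainder 7; since the remainder is 7, round up to i = 5. First occurrence in the window: #6 on Jul 29, 2001 (5×10 = 50 days in).
Nov 30, 2001 is 174 days after the start; 174 ÷ 10 = 17 remainder 4. Last occurrence in the window: #18 on Nov 26, 2001.
Occurrences #6 through #18: 13 in total.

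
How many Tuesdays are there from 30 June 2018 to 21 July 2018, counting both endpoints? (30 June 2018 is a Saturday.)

3

30 June 2018 is a Saturday; the first Tuesday on or after it is 3 July 2018 (3 days later).
From 3 July 2018 to 21 July 2018 is 21 − 3 = 18 days.
18 ÷ 7 = 2 full weeks with remainder 4, so 2 more Tuesdays after the first → 3.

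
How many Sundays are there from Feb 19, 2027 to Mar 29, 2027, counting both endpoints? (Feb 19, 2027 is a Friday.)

Feb 19, 2027 is a Friday; the first Sunday on or after it is Feb 21, 2027 (2 days later).
From Feb 21, 2027 to Mar 29, 2027: 7 + 29 = 36 days (rest of Feb, Mar).
36 ÷ 7 = 5 full weeks with remainder 1, so 5 more Sundays after the first → 6.

6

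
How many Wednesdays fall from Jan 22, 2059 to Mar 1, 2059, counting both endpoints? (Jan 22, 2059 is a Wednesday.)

6

Jan 22, 2059 is a Wednesday; the first Wednesday on or after it is Jan 22, 2059.
From Jan 22, 2059 to Mar 1, 2059: 9 + 28 + 1 = 38 days (rest of Jan, Feb, Mar).
38 ÷ 7 = 5 full weeks with remainder 3, so 5 more Wednesdays after the first → 6.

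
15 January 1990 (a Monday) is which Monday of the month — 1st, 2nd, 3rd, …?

Day 15 falls in week ⌈15/7⌉ of the month.
Days 1–7 hold the 1st Monday, 8–14 the 2nd, 15–21 the 3rd, 22–28 the 4th, 29–31 the 5th.
15 is in the range for the 3rd.

3rd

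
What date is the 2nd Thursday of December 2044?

December 8, 2044

December 2044 begins on a Thursday, so the first Thursday is December 1.
The 2nd Thursday is 1 weeks later: 1 + 7 = 8.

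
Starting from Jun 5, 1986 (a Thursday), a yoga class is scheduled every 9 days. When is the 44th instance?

The 44th occurrence is 43 intervals after the first: 43 × 9 = 387 days after Jun 5, 1986.
Jun has 30 days — 25 days to the end of Jun leaves 362.
Jul has 31 days (331 left).
Aug has 31 days (300 left).
Sep has 30 days (270 left).
Oct has 31 days (239 left).
Nov has 30 days (209 left).
Dec has 31 days (178 left).
Jan has 31 days (147 left).
Feb has 28 days (119 left).
Mar has 31 days (88 left).
Apr has 30 days (58 left).
May has 31 days (27 left).
27 days into Jun → Jun 27, 1987.

Jun 27, 1987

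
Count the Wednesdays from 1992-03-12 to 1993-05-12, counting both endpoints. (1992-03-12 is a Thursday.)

61

1992-03-12 is a Thursday; the first Wednesday on or after it is 1992-03-18 (6 days later).
From 1992-03-18 to 1993-05-12: 288 + 132 = 420 days (rest of 1992, to 1993-05-12 in 1993).
420 ÷ 7 = 60 full weeks with remainder 0, so 60 more Wednesdays after the first → 61.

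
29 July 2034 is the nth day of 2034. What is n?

Days in months before July: 31 + 28 + 31 + 30 + 31 + 30 = 181.
Plus 29 days into July → day 210.

210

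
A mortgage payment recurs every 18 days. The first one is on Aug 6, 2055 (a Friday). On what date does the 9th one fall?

The 9th occurrence is 8 intervals after the first: 8 × 18 = 144 days after Aug 6, 2055.
Aug has 31 days — 25 days to the end of Aug leaves 119.
Sep has 30 days (89 left).
Oct has 31 days (58 left).
Nov has 30 days (28 left).
28 days into Dec → Dec 28, 2055.

Dec 28, 2055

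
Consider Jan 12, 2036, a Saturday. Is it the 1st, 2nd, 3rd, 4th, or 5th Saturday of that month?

Day 12 falls in week ⌈12/7⌉ of the month.
Days 1–7 hold the 1st Saturday, 8–14 the 2nd, 15–21 the 3rd, 22–28 the 4th, 29–31 the 5th.
12 is in the range for the 2nd.

2nd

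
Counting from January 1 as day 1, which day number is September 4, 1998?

Days in months before September: 31 + 28 + 31 + 30 + 31 + 30 + 31 + 31 = 243.
Plus 4 days into September → day 247.

247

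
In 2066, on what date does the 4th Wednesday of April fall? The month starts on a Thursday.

April 28, 2066

April 2066 begins on a Thursday, so the first Wednesday is April 7 (6 days later).
The 4th Wednesday is 3 weeks later: 7 + 21 = 28.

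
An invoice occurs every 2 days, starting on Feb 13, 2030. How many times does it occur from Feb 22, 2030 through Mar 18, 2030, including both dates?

Occurrences land 2·i days after Feb 13, 2030 for i = 0, 1, 2, …
Feb 22, 2030 is 9 days after the start; 9 ÷ 2 = 4 remainder 1; since the remainder is 1, round up to i = 5. First occurrence in the window: #6 on Feb 23, 2030 (5×2 = 10 days in).
Mar 18, 2030 is 33 days after the start; 33 ÷ 2 = 16 remainder 1. Last occurrence in the window: #17 on Mar 17, 2030.
Occurrences #6 through #17: 12 in total.

12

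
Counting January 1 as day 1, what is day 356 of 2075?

January has 31 days (356 − 31 = 325 remain).
February has 28 days (325 − 28 = 297 remain).
March has 31 days (297 − 31 = 266 remain).
April has 30 days (266 − 30 = 236 remain).
May has 31 days (236 − 31 = 205 remain).
June has 30 days (205 − 30 = 175 remain).
July has 31 days (175 − 31 = 144 remain).
August has 31 days (144 − 31 = 113 remain).
September has 30 days (113 − 30 = 83 remain).
October has 31 days (83 − 31 = 52 remain).
November has 30 days (52 − 30 = 22 remain).
22 into December → December 22.

December 22, 2075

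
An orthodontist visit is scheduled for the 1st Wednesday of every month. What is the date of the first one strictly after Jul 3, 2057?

Jul 4, 2057

Jul 2057 starts on a Sunday, so its 1st Wednesday is Jul 4, 2057 (3 days in).
Jul 4, 2057 is after Jul 3, 2057, so that is the next one.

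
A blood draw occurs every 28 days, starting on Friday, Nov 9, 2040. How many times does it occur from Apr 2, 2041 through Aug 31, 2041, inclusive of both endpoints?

Occurrences land 28·i days after Nov 9, 2040 for i = 0, 1, 2, …
Apr 2, 2041 is 144 days after the start; 144 ÷ 28 = 5 remainder 4; since the remainder is 4, round up to i = 6. First occurrence in the window: #7 on Apr 26, 2041 (6×28 = 168 days in).
Aug 31, 2041 is 295 days after the start; 295 ÷ 28 = 10 remainder 15. Last occurrence in the window: #11 on Aug 16, 2041.
Occurrences #7 through #11: 5 in total.

5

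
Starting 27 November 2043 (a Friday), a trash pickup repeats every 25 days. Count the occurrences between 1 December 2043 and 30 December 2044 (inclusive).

Occurrences land 25·i days after 27 November 2043 for i = 0, 1, 2, …
1 December 2043 is 4 days after the start; 4 ÷ 25 = 0 remainder 4; since the remainder is 4, round up to i = 1. First occurrence in the window: #2 on 22 December 2043 (1×25 = 25 days in).
30 December 2044 is 399 days after the start; 399 ÷ 25 = 15 remainder 24. Last occurrence in the window: #16 on 6 December 2044.
Occurrences #2 through #16: 15 in total.

15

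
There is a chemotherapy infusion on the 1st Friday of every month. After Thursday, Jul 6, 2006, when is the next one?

Jul 2006 starts on a Saturday, so its 1st Friday is Jul 7, 2006 (6 days in).
Jul 7, 2006 is after Jul 6, 2006, so that is the next one.

Jul 7, 2006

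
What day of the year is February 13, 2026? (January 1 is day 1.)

Days in months before February: 31 = 31.
Plus 13 days into February → day 44.

44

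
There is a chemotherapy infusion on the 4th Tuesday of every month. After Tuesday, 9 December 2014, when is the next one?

December 2014 starts on a Monday; its first Tuesday is the 2nd, so the 4th Tuesday is the 23rd — 23 December 2014.
23 December 2014 is after 9 December 2014, so that is the next one.

23 December 2014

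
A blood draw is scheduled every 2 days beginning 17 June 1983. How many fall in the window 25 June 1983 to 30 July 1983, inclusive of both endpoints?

Occurrences land 2·i days after 17 June 1983 for i = 0, 1, 2, …
25 June 1983 is 8 days after the start; 8 ÷ 2 = 4 remainder 0. First occurrence in the window: #5 on 25 June 1983 (4×2 = 8 days in).
30 July 1983 is 43 days after the start; 43 ÷ 2 = 21 remainder 1. Last occurrence in the window: #22 on 29 July 1983.
Occurrences #5 through #22: 18 in total.

18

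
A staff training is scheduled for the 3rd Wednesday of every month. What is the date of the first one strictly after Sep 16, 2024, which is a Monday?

Sep 18, 2024

Sep 2024 starts on a Sunday; its first Wednesday is the 4th, so the 3rd Wednesday is the 18th — Sep 18, 2024.
Sep 18, 2024 is after Sep 16, 2024, so that is the next one.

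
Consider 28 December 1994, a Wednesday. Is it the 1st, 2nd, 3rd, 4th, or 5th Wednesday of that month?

4th

Day 28 falls in week ⌈28/7⌉ of the month.
Days 1–7 hold the 1st Wednesday, 8–14 the 2nd, 15–21 the 3rd, 22–28 the 4th, 29–31 the 5th.
28 is in the range for the 4th.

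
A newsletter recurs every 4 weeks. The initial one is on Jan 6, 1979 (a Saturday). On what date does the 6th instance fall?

May 26, 1979

The 6th occurrence is 5 intervals after the first: 5 × 28 = 140 days after Jan 6, 1979.
Jan has 31 days — 25 days to the end of Jan leaves 115.
Feb has 28 days (87 left).
Mar has 31 days (56 left).
Apr has 30 days (26 left).
26 days into May → May 26, 1979.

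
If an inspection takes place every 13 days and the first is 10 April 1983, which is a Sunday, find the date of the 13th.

13 September 1983

The 13th occurrence is 12 intervals after the first: 12 × 13 = 156 days after 10 April 1983.
April has 30 days — 20 days to the end of April leaves 136.
May has 31 days (105 left).
June has 30 days (75 left).
July has 31 days (44 left).
August has 31 days (13 left).
13 days into September → 13 September 1983.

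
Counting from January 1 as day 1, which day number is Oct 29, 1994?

Days in months before Oct: 31 + 28 + 31 + 30 + 31 + 30 + 31 + 31 + 30 = 273.
Plus 29 days into Oct → day 302.

302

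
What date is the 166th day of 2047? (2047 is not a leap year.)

January has 31 days (166 − 31 = 135 remain).
February has 28 days (135 − 28 = 107 remain).
March has 31 days (107 − 31 = 76 remain).
April has 30 days (76 − 30 = 46 remain).
May has 31 days (46 − 31 = 15 remain).
15 into June → June 15.

2047-06-15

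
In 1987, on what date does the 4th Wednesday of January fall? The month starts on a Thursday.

1987-01-28

January 1987 begins on a Thursday, so the first Wednesday is January 7 (6 days later).
The 4th Wednesday is 3 weeks later: 7 + 21 = 28.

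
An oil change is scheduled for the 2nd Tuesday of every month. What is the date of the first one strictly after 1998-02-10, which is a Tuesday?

February 1998 starts on a Sunday; its first Tuesday is the 3rd, so the 2nd Tuesday is the 10th — 1998-02-10.
That is not after 1998-02-10, so look at March 1998.
March 1998 starts on a Sunday; its first Tuesday is the 3rd, so the 2nd Tuesday is the 10th — 1998-03-10.

1998-03-10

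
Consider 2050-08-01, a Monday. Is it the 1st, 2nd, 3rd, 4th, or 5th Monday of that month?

1st

Day 1 falls in week ⌈1/7⌉ of the month.
Days 1–7 hold the 1st Monday, 8–14 the 2nd, 15–21 the 3rd, 22–28 the 4th, 29–31 the 5th.
1 is in the range for the 1st.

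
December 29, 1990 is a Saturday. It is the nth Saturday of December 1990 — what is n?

5th

Day 29 falls in week ⌈29/7⌉ of the month.
Days 1–7 hold the 1st Saturday, 8–14 the 2nd, 15–21 the 3rd, 22–28 the 4th, 29–31 the 5th.
29 is in the range for the 5th.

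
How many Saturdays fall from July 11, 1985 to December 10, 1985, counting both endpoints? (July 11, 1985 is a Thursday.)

22

July 11, 1985 is a Thursday; the first Saturday on or after it is July 13, 1985 (2 days later).
From July 13, 1985 to December 10, 1985: 18 + 31 + 30 + 31 + 30 + 10 = 150 days (rest of July, August, September, October, November, December).
150 ÷ 7 = 21 full weeks with remainder 3, so 21 more Saturdays after the first → 22.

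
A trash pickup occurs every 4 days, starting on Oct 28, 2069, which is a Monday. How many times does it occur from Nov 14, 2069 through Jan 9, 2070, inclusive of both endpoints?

14

Occurrences land 4·i days after Oct 28, 2069 for i = 0, 1, 2, …
Nov 14, 2069 is 17 days after the start; 17 ÷ 4 = 4 remainder 1; since the remainder is 1, round up to i = 5. First occurrence in the window: #6 on Nov 17, 2069 (5×4 = 20 days in).
Jan 9, 2070 is 73 days after the start; 73 ÷ 4 = 18 remainder 1. Last occurrence in the window: #19 on Jan 8, 2070.
Occurrences #6 through #19: 14 in total.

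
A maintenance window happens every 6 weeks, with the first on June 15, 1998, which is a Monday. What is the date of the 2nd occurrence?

July 27, 1998

The 2nd occurrence is 1 interval after the first: 1 × 42 = 42 days after June 15, 1998.
June has 30 days — 15 days to the end of June leaves 27.
27 days into July → July 27, 1998.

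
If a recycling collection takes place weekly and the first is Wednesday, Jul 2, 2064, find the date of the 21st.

Nov 19, 2064

The 21st occurrence is 20 intervals after the first: 20 × 7 = 140 days after Jul 2, 2064.
Jul has 31 days — 29 days to the end of Jul leaves 111.
Aug has 31 days (80 left).
Sep has 30 days (50 left).
Oct has 31 days (19 left).
19 days into Nov → Nov 19, 2064.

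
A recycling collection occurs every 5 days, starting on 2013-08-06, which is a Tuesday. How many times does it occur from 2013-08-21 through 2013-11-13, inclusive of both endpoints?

17

Occurrences land 5·i days after 2013-08-06 for i = 0, 1, 2, …
2013-08-21 is 15 days after the start; 15 ÷ 5 = 3 remainder 0. First occurrence in the window: #4 on 2013-08-21 (3×5 = 15 days in).
2013-11-13 is 99 days after the start; 99 ÷ 5 = 19 remainder 4. Last occurrence in the window: #20 on 2013-11-09.
Occurrences #4 through #20: 17 in total.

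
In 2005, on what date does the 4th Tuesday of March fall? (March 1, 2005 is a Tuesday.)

March 2005 begins on a Tuesday, so the first Tuesday is March 1.
The 4th Tuesday is 3 weeks later: 1 + 21 = 22.

March 22, 2005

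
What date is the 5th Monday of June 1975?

June 30, 1975

June 1975 begins on a Sunday, so the first Monday is June 2 (1 day later).
The 5th Monday is 4 weeks later: 2 + 28 = 30.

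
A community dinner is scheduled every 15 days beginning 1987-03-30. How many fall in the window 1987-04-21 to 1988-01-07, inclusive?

Occurrences land 15·i days after 1987-03-30 for i = 0, 1, 2, …
1987-04-21 is 22 days after the start; 22 ÷ 15 = 1 remainder 7; since the remainder is 7, round up to i = 2. First occurrence in the window: #3 on 1987-04-29 (2×15 = 30 days in).
1988-01-07 is 283 days after the start; 283 ÷ 15 = 18 remainder 13. Last occurrence in the window: #19 on 1987-12-25.
Occurrences #3 through #19: 17 in total.

17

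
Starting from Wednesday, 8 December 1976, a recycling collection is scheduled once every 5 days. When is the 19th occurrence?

8 March 1977

The 19th occurrence is 18 intervals after the first: 18 × 5 = 90 days after 8 December 1976.
December has 31 days — 23 days to the end of December leaves 67.
January has 31 days (36 left).
February has 28 days (8 left).
8 days into March → 8 March 1977.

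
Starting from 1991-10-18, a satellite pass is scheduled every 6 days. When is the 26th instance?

The 26th occurrence is 25 intervals after the first: 25 × 6 = 150 days after 1991-10-18.
October has 31 days — 13 days to the end of October leaves 137.
November has 30 days (107 left).
December has 31 days (76 left).
January has 31 days (45 left).
February has 29 days (16 left).
16 days into March → 1992-03-16.

1992-03-16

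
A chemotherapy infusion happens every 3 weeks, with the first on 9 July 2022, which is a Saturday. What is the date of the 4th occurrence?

10 September 2022

The 4th occurrence is 3 intervals after the first: 3 × 21 = 63 days after 9 July 2022.
July has 31 days — 22 days to the end of July leaves 41.
August has 31 days (10 left).
10 days into September → 10 September 2022.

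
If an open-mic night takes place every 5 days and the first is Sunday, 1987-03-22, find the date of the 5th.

The 5th occurrence is 4 intervals after the first: 4 × 5 = 20 days after 1987-03-22.
March has 31 days — 9 days to the end of March leaves 11.
11 days into April → 1987-04-11.

1987-04-11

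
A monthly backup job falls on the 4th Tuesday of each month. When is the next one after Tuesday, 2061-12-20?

2061-12-27

December 2061 starts on a Thursday; its first Tuesday is the 6th, so the 4th Tuesday is the 27th — 2061-12-27.
2061-12-27 is after 2061-12-20, so that is the next one.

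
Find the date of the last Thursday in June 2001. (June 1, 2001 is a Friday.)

2001-06-28

June 2001 begins on a Friday, so the first Thursday is June 7 (6 days later).
June 2001 has 30 days. Adding weeks: 7, 14, 21, 28 — the last one ≤ 30 is the 28th.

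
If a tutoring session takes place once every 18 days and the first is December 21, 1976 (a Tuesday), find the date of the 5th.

March 3, 1977

The 5th occurrence is 4 intervals after the first: 4 × 18 = 72 days after December 21, 1976.
December has 31 days — 10 days to the end of December leaves 62.
January has 31 days (31 left).
February has 28 days (3 left).
3 days into March → March 3, 1977.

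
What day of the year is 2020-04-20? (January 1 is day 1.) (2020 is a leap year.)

Days in months before April: 31 + 29 + 31 = 91.
Plus 20 days into April → day 111.

111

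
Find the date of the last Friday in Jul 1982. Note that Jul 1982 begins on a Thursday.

Jul 1982 begins on a Thursday, so the first Friday is Jul 2 (1 day later).
Jul 1982 has 31 days. Adding weeks: 2, 9, 16, 23, 30 — the last one ≤ 31 is the 30th.

Jul 30, 1982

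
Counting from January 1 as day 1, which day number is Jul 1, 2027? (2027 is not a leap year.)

182

Days in months before Jul: 31 + 28 + 31 + 30 + 31 + 30 = 181.
Plus 1 day into Jul → day 182.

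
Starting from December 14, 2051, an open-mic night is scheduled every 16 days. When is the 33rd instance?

The 33rd occurrence is 32 intervals after the first: 32 × 16 = 512 days after December 14, 2051.
December has 31 days — 17 days to the end of December leaves 495.
2052 has 366 days (129 left).
January has 31 days (98 left).
February has 28 days (70 left).
March has 31 days (39 left).
April has 30 days (9 left).
9 days into May → May 9, 2053.

May 9, 2053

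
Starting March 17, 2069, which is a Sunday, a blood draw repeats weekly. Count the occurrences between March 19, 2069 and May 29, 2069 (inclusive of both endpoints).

10

Occurrences land 7·i days after March 17, 2069 for i = 0, 1, 2, …
March 19, 2069 is 2 days after the start; 2 ÷ 7 = 0 remainder 2; since the remainder is 2, round up to i = 1. First occurrence in the window: #2 on March 24, 2069 (1×7 = 7 days in).
May 29, 2069 is 73 days after the start; 73 ÷ 7 = 10 remainder 3. Last occurrence in the window: #11 on May 26, 2069.
Occurrences #2 through #11: 10 in total.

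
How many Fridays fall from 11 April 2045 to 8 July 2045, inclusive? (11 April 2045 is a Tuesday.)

13

11 April 2045 is a Tuesday; the first Friday on or after it is 14 April 2045 (3 days later).
From 14 April 2045 to 8 July 2045: 16 + 31 + 30 + 8 = 85 days (rest of April, May, June, July).
85 ÷ 7 = 12 full weeks with remainder 1, so 12 more Fridays after the first → 13.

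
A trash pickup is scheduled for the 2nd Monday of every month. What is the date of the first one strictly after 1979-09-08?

September 1979 starts on a Saturday; its first Monday is the 3rd, so the 2nd Monday is the 10th — 1979-09-10.
1979-09-10 is after 1979-09-08, so that is the next one.

1979-09-10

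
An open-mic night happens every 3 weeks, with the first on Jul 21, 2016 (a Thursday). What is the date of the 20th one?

The 20th occurrence is 19 intervals after the first: 19 × 21 = 399 days after Jul 21, 2016.
Jul has 31 days — 10 days to the end of Jul leaves 389.
Aug has 31 days (358 left).
Sep has 30 days (328 left).
Oct has 31 days (297 left).
Nov has 30 days (267 left).
Dec has 31 days (236 left).
Jan has 31 days (205 left).
Feb has 28 days (177 left).
Mar has 31 days (146 left).
Apr has 30 days (116 left).
May has 31 days (85 left).
Jun has 30 days (55 left).
Jul has 31 days (24 left).
24 days into Aug → Aug 24, 2017.

Aug 24, 2017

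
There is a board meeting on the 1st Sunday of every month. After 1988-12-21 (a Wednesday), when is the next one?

December 1988 starts on a Thursday, so its 1st Sunday is 1988-12-04 (3 days in).
That is not after 1988-12-21, so look at January 1989.
January 1989 starts on a Sunday, so its 1st Sunday is 1989-01-01.

1989-01-01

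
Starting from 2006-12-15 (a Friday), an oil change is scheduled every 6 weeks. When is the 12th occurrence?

The 12th occurrence is 11 intervals after the first: 11 × 42 = 462 days after 2006-12-15.
December has 31 days — 16 days to the end of December leaves 446.
2007 has 365 days (81 left).
January has 31 days (50 left).
February has 29 days (21 left).
21 days into March → 2008-03-21.

2008-03-21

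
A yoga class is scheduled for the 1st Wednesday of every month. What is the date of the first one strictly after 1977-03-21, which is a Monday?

1977-04-06

March 1977 starts on a Tuesday, so its 1st Wednesday is 1977-03-02 (1 day in).
That is not after 1977-03-21, so look at April 1977.
April 1977 starts on a Friday, so its 1st Wednesday is 1977-04-06 (5 days in).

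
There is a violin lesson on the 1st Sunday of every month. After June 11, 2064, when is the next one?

July 6, 2064

June 2064 starts on a Sunday, so its 1st Sunday is June 1, 2064.
That is not after June 11, 2064, so look at July 2064.
July 2064 starts on a Tuesday, so its 1st Sunday is July 6, 2064 (5 days in).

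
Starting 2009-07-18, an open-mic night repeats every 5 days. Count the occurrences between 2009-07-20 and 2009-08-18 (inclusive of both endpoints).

6

Occurrences land 5·i days after 2009-07-18 for i = 0, 1, 2, …
2009-07-20 is 2 days after the start; 2 ÷ 5 = 0 remainder 2; since the remainder is 2, round up to i = 1. First occurrence in the window: #2 on 2009-07-23 (1×5 = 5 days in).
2009-08-18 is 31 days after the start; 31 ÷ 5 = 6 remainder 1. Last occurrence in the window: #7 on 2009-08-17.
Occurrences #2 through #7: 6 in total.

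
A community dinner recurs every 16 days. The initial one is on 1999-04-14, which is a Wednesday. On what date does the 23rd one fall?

The 23rd occurrence is 22 intervals after the first: 22 × 16 = 352 days after 1999-04-14.
April has 30 days — 16 days to the end of April leaves 336.
May has 31 days (305 left).
June has 30 days (275 left).
July has 31 days (244 left).
August has 31 days (213 left).
September has 30 days (183 left).
October has 31 days (152 left).
November has 30 days (122 left).
December has 31 days (91 left).
January has 31 days (60 left).
February has 29 days (31 left).
31 days into March → 2000-03-31.

2000-03-31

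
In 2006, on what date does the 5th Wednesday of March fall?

March 29, 2006

March 2006 begins on a Wednesday, so the first Wednesday is March 1.
The 5th Wednesday is 4 weeks later: 1 + 28 = 29.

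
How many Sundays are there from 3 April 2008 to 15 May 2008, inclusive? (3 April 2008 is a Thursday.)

6

3 April 2008 is a Thursday; the first Sunday on or after it is 6 April 2008 (3 days later).
From 6 April 2008 to 15 May 2008: 24 + 15 = 39 days (rest of April, May).
39 ÷ 7 = 5 full weeks with remainder 4, so 5 more Sundays after the first → 6.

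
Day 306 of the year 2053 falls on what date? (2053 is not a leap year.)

January has 31 days (306 − 31 = 275 remain).
February has 28 days (275 − 28 = 247 remain).
March has 31 days (247 − 31 = 216 remain).
April has 30 days (216 − 30 = 186 remain).
May has 31 days (186 − 31 = 155 remain).
June has 30 days (155 − 30 = 125 remain).
July has 31 days (125 − 31 = 94 remain).
August has 31 days (94 − 31 = 63 remain).
September has 30 days (63 − 30 = 33 remain).
October has 31 days (33 − 31 = 2 remain).
2 into November → November 2.

2 November 2053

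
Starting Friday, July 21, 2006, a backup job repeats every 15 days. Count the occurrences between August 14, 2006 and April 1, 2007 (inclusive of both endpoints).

15

Occurrences land 15·i days after July 21, 2006 for i = 0, 1, 2, …
August 14, 2006 is 24 days after the start; 24 ÷ 15 = 1 remainder 9; since the remainder is 9, round up to i = 2. First occurrence in the window: #3 on August 20, 2006 (2×15 = 30 days in).
April 1, 2007 is 254 days after the start; 254 ÷ 15 = 16 remainder 14. Last occurrence in the window: #17 on March 18, 2007.
Occurrences #3 through #17: 15 in total.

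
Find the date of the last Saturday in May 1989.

May 1989 begins on a Monday, so the first Saturday is May 6 (5 days later).
May 1989 has 31 days. Adding weeks: 6, 13, 20, 27 — the last one ≤ 31 is the 27th.

1989-05-27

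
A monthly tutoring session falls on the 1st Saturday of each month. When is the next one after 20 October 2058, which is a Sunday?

2 November 2058

October 2058 starts on a Tuesday, so its 1st Saturday is 5 October 2058 (4 days in).
That is not after 20 October 2058, so look at November 2058.
November 2058 starts on a Friday, so its 1st Saturday is 2 November 2058 (1 day in).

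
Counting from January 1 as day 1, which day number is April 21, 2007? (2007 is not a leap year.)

111

Days in months before April: 31 + 28 + 31 = 90.
Plus 21 days into April → day 111.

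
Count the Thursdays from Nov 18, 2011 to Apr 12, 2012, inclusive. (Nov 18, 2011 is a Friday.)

Nov 18, 2011 is a Friday; the first Thursday on or after it is Nov 24, 2011 (6 days later).
From Nov 24, 2011 to Apr 12, 2012: 6 + 31 + 31 + 29 + 31 + 12 = 140 days (rest of Nov, Dec, Jan, Feb, Mar, Apr).
140 ÷ 7 = 20 full weeks with remainder 0, so 20 more Thursdays after the first → 21.

21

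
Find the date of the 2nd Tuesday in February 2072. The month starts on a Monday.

9 February 2072

February 2072 begins on a Monday, so the first Tuesday is February 2 (1 day later).
The 2nd Tuesday is 1 weeks later: 2 + 7 = 9.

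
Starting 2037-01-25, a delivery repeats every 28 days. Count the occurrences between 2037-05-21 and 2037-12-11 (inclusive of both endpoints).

7

Occurrences land 28·i days after 2037-01-25 for i = 0, 1, 2, …
2037-05-21 is 116 days after the start; 116 ÷ 28 = 4 remainder 4; since the remainder is 4, round up to i = 5. First occurrence in the window: #6 on 2037-06-14 (5×28 = 140 days in).
2037-12-11 is 320 days after the start; 320 ÷ 28 = 11 remainder 12. Last occurrence in the window: #12 on 2037-11-29.
Occurrences #6 through #12: 7 in total.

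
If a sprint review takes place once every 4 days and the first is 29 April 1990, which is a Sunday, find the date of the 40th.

The 40th occurrence is 39 intervals after the first: 39 × 4 = 156 days after 29 April 1990.
April has 30 days — 1 day to the end of April leaves 155.
May has 31 days (124 left).
June has 30 days (94 left).
July has 31 days (63 left).
August has 31 days (32 left).
September has 30 days (2 left).
2 days into October → 2 October 1990.

2 October 1990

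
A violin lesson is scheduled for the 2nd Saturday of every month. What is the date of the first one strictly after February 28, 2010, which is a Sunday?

March 13, 2010

February 2010 starts on a Monday; its first Saturday is the 6th, so the 2nd Saturday is the 13th — February 13, 2010.
That is not after February 28, 2010, so look at March 2010.
March 2010 starts on a Monday; its first Saturday is the 6th, so the 2nd Saturday is the 13th — March 13, 2010.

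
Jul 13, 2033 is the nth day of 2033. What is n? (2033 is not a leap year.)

194

Days in months before Jul: 31 + 28 + 31 + 30 + 31 + 30 = 181.
Plus 13 days into Jul → day 194.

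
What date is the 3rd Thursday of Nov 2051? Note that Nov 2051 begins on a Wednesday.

Nov 2051 begins on a Wednesday, so the first Thursday is Nov 2 (1 day later).
The 3rd Thursday is 2 weeks later: 2 + 14 = 16.

Nov 16, 2051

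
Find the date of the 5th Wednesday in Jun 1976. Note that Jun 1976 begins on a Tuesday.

Jun 30, 1976

Jun 1976 begins on a Tuesday, so the first Wednesday is Jun 2 (1 day later).
The 5th Wednesday is 4 weeks later: 2 + 28 = 30.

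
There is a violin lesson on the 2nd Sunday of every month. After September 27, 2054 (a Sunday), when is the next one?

September 2054 starts on a Tuesday; its first Sunday is the 6th, so the 2nd Sunday is the 13th — September 13, 2054.
That is not after September 27, 2054, so look at October 2054.
October 2054 starts on a Thursday; its first Sunday is the 4th, so the 2nd Sunday is the 11th — October 11, 2054.

October 11, 2054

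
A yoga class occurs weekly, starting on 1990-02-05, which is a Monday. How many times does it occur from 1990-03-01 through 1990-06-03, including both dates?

13

Occurrences land 7·i days after 1990-02-05 for i = 0, 1, 2, …
1990-03-01 is 24 days after the start; 24 ÷ 7 = 3 remainder 3; since the remainder is 3, round up to i = 4. First occurrence in the window: #5 on 1990-03-05 (4×7 = 28 days in).
1990-06-03 is 118 days after the start; 118 ÷ 7 = 16 remainder 6. Last occurrence in the window: #17 on 1990-05-28.
Occurrences #5 through #17: 13 in total.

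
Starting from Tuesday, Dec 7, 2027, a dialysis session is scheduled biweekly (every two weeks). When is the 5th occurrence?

Feb 1, 2028

The 5th occurrence is 4 intervals after the first: 4 × 14 = 56 days after Dec 7, 2027.
Dec has 31 days — 24 days to the end of Dec leaves 32.
Jan has 31 days (1 left).
1 day into Feb → Feb 1, 2028.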